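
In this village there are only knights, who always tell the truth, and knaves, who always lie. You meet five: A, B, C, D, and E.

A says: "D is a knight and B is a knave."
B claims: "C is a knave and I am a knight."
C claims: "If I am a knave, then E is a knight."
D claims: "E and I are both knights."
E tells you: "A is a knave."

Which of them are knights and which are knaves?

Consider A. Suppose A is a knight.
Then no assignment of the remaining roles makes every statement match its speaker's type — contradiction.
So A is a knave.
With that fixed, E's statement is true, so E is a knight.
With that fixed, C's statement is true, so C is a knight.
With that fixed, B's statement is false, so B is a knave.
Consider D. Suppose D is a knight.
Then A's statement comes out true, contradicting A being a knave.
So D is a knave.

A: knave, B: knave, C: knight, D: knave, E: knight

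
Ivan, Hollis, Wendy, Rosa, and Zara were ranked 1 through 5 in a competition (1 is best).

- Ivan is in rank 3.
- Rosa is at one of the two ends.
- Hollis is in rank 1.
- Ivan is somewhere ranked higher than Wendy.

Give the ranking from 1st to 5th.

From clue 1: Ivan → rank 3.
From clues 1–2: Rosa is in {1,5}.
From clues 1–3: Hollis → rank 1, Rosa → rank 5.
From clues 1–4: Zara → rank 2, Wendy → rank 4.

Hollis, Zara, Ivan, Wendy, Rosa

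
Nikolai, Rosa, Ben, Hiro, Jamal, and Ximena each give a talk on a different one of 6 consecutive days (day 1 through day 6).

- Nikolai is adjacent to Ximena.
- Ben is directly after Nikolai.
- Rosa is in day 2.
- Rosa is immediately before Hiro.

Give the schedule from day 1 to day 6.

From clues 1–2: Nikolai is in {2,3,4,5}.
From clues 1–3: Rosa → day 2.
From clues 1–4: Jamal → day 1, Hiro → day 3, Ximena → day 4, Nikolai → day 5, Ben → day 6.

Jamal, Rosa, Hiro, Ximena, Nikolai, Ben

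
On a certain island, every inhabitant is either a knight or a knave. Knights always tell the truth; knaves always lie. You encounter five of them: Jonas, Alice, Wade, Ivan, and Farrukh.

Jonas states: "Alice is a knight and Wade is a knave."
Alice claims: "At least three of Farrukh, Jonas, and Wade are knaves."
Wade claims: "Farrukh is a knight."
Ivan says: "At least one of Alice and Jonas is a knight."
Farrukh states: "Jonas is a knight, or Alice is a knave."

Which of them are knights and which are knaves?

Consider Jonas. Suppose Jonas is a knight.
Then no assignment of the remaining roles makes every statement match its speaker's type — contradiction.
So Jonas is a knave.
Consider Alice. Suppose Alice is a knight.
Then no assignment of the remaining roles makes every statement match its speaker's type — contradiction.
So Alice is a knave.
With that fixed, Ivan's statement is false, so Ivan is a knave.
With that fixed, Farrukh's statement is true, so Farrukh is a knight.
With that fixed, Wade's statement is true, so Wade is a knight.

Jonas: knave, Alice: knave, Wade: knight, Ivan: knave, Farrukh: knight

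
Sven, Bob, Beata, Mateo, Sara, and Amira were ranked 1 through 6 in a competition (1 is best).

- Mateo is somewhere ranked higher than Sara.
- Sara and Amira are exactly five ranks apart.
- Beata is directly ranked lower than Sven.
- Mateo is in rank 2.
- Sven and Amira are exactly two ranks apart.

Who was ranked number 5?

Bob

With clues 1–2, Amira and Sara are ruled out for rank 5.
With clues 1–3, Sven is ruled out for rank 5.
With clues 1–4, Mateo is ruled out for rank 5.
With clues 1–5, Beata is ruled out for rank 5.
So rank 5 is Bob.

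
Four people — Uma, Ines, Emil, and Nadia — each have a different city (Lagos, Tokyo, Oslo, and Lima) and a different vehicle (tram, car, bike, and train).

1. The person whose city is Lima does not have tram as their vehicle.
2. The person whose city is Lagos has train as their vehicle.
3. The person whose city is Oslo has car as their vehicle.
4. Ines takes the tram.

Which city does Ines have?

Tokyo

With clues 1–4, Lagos, Lima, and Oslo are impossible for Ines's city.
That leaves Tokyo.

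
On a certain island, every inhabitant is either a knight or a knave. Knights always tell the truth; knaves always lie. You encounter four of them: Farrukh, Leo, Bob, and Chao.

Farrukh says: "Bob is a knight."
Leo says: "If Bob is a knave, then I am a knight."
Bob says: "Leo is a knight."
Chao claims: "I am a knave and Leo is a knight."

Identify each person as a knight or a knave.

Consider Farrukh. Suppose Farrukh is a knight.
Then no assignment of the remaining roles makes every statement match its speaker's type — contradiction.
So Farrukh is a knave.
Consider Leo. Suppose Leo is a knight.
Then whichever role Chao has, Chao's statement has the wrong truth value — contradiction.
So Leo is a knave.
With that fixed, Bob's statement is false, so Bob is a knave.
With that fixed, Chao's statement is false, so Chao is a knave.

Farrukh: knave, Leo: knave, Bob: knave, Chao: knave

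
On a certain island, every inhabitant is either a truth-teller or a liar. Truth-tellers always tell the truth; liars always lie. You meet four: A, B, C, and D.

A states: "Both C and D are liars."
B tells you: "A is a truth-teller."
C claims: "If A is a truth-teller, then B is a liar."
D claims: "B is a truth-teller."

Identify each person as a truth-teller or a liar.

Consider A. Suppose A is a truth-teller.
Then no assignment of the remaining roles makes every statement match its speaker's type — contradiction.
So A is a liar.
With that fixed, B's statement is false, so B is a liar.
With that fixed, C's statement is true, so C is a truth-teller.
With that fixed, D's statement is false, so D is a liar.

A: liar, B: liar, C: truth-teller, D: liar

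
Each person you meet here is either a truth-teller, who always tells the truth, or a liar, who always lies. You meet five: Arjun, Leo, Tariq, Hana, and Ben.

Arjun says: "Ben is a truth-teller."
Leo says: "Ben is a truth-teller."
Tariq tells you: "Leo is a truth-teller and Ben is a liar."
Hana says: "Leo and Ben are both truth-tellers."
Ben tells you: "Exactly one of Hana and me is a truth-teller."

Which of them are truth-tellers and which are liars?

Consider Arjun. Suppose Arjun is a truth-teller.
Then no assignment of the remaining roles makes every statement match its speaker's type — contradiction.
So Arjun is a liar.
Consider Leo. Suppose Leo is a truth-teller.
Then no assignment of the remaining roles makes every statement match its speaker's type — contradiction.
So Leo is a liar.
With that fixed, Tariq's statement is false, so Tariq is a liar.
With that fixed, Hana's statement is false, so Hana is a liar.
Consider Ben. Suppose Ben is a truth-teller.
Then Arjun's statement comes out true, contradicting Arjun being a liar.
So Ben is a liar.

Arjun: liar, Leo: liar, Tariq: liar, Hana: liar, Ben: liar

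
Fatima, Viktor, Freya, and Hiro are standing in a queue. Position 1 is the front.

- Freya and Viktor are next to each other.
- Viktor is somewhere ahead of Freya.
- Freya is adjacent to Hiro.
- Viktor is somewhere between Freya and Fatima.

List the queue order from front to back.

From clues 1–2: Viktor is in {1,2,3}.
From clues 1–3: Fatima is in {1,4}.
From clues 1–4: Fatima → position 1, Viktor → position 2, Freya → position 3, Hiro → position 4.

Fatima, Viktor, Freya, Hiro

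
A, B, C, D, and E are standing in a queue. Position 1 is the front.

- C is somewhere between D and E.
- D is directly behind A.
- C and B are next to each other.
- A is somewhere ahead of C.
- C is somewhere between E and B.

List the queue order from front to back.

From clue 1: C is in {2,3,4}.
From clues 1–3: A is in {1,4}.
From clues 1–4: A → position 1, D → position 2, E → position 5.
From clues 1–5: B → position 3, C → position 4.

A, D, B, C, E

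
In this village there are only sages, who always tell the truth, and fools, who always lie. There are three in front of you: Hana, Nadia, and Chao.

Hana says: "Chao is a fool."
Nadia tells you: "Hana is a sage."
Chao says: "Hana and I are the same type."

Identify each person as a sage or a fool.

Hana: sage, Nadia: sage, Chao: fool

Consider Hana. Suppose Hana is a fool.
Then whichever role Chao has, Chao's statement has the wrong truth value — contradiction.
So Hana is a sage.
With that fixed, Nadia's statement is true, so Nadia is a sage.
Consider Chao. Suppose Chao is a sage.
Then Hana's statement comes out false, contradicting Hana being a sage.
So Chao is a fool.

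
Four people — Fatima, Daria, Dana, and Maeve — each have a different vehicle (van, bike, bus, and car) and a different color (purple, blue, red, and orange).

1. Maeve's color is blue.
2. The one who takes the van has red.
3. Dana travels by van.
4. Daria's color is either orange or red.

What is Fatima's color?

purple

Clue 1 rules out blue for Fatima's color.
With clues 1–3, red is impossible for Fatima's color.
With clues 1–4, orange is impossible for Fatima's color.
That leaves purple.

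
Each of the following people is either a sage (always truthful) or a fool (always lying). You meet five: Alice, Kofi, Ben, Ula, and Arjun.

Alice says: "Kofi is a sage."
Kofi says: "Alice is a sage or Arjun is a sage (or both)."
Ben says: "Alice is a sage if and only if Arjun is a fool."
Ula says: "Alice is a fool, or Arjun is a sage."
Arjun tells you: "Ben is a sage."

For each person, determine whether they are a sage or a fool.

Consider Alice. Suppose Alice is a sage.
Then no assignment of the remaining roles makes every statement match its speaker's type — contradiction.
So Alice is a fool.
With that fixed, Ula's statement is true, so Ula is a sage.
Consider Kofi. Suppose Kofi is a sage.
Then Alice's statement comes out true, contradicting Alice being a fool.
So Kofi is a fool.
Consider Ben. Suppose Ben is a sage.
Then no assignment of the remaining roles makes every statement match its speaker's type — contradiction.
So Ben is a fool.
With that fixed, Arjun's statement is false, so Arjun is a fool.

Alice: fool, Kofi: fool, Ben: fool, Ula: sage, Arjun: fool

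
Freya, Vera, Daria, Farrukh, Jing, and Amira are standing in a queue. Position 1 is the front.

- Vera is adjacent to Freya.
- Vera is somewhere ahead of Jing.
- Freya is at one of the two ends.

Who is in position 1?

With clues 1–2, Jing is ruled out for position 1.
With clues 1–3, Amira, Daria, Farrukh, and Vera are ruled out for position 1.
So position 1 is Freya.

Freya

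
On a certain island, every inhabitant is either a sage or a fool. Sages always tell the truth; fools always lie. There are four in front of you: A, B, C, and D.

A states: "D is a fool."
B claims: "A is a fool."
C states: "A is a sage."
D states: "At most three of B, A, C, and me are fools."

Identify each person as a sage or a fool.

Consider A. Suppose A is a sage.
Then no assignment of the remaining roles makes every statement match its speaker's type — contradiction.
So A is a fool.
With that fixed, B's statement is true, so B is a sage.
With that fixed, C's statement is false, so C is a fool.
With that fixed, D's statement is true, so D is a sage.

A: fool, B: sage, C: fool, D: sage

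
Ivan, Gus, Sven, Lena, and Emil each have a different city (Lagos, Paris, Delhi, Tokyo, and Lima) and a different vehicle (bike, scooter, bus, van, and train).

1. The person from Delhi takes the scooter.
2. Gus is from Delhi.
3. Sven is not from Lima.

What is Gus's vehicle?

scooter

With clues 1–2, bike, bus, train, and van are impossible for Gus's vehicle.
That leaves scooter.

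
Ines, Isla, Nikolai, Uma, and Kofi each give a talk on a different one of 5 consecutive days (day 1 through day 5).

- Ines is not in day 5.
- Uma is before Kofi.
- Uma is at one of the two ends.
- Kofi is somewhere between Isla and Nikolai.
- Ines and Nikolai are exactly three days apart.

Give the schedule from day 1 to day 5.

From clue 1: Ines is in {1,2,3,4}.
From clues 1–3: Uma → day 1.
From clues 1–4: Kofi is in {3,4}.
From clues 1–5: Ines → day 2, Isla → day 3, Kofi → day 4, Nikolai → day 5.

Uma, Ines, Isla, Kofi, Nikolai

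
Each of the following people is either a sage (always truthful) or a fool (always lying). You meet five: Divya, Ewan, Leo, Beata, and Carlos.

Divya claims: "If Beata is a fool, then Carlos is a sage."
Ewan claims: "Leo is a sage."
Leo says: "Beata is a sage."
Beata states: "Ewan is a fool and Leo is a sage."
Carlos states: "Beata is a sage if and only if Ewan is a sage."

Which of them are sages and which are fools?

Consider Divya. Suppose Divya is a fool.
Then no assignment of the remaining roles makes every statement match its speaker's type — contradiction.
So Divya is a sage.
Consider Ewan. Suppose Ewan is a sage.
Then no assignment of the remaining roles makes every statement match its speaker's type — contradiction.
So Ewan is a fool.
Consider Leo. Suppose Leo is a sage.
Then Ewan's statement comes out true, contradicting Ewan being a fool.
So Leo is a fool.
With that fixed, Beata's statement is false, so Beata is a fool.
With that fixed, Carlos's statement is true, so Carlos is a sage.

Divya: sage, Ewan: fool, Leo: fool, Beata: fool, Carlos: sage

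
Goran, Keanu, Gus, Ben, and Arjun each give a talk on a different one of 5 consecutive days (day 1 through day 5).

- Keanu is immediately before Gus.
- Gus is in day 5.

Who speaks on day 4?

Keanu

With clues 1–2, Arjun, Ben, Goran, and Gus are ruled out for day 4.
So day 4 is Keanu.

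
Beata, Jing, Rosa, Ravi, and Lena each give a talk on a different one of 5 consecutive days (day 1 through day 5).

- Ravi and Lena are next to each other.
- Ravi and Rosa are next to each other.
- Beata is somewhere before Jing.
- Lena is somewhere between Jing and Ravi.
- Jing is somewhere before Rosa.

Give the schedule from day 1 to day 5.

Beata, Jing, Lena, Ravi, Rosa

From clues 1–2: Ravi is in {2,3,4}.
From clues 1–3: Beata is in {1,4}.
From clues 1–5: Beata → day 1, Jing → day 2, Lena → day 3, Ravi → day 4, Rosa → day 5.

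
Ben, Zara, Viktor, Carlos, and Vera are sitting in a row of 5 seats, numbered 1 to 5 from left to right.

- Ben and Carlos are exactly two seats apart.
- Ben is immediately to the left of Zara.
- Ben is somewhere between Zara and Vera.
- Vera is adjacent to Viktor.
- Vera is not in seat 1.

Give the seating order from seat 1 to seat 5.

From clues 1–2: Ben is in {1,2,3,4}.
From clues 1–3: Ben is in {2,3,4}.
From clues 1–4: Ben → seat 3, Zara → seat 4, Carlos → seat 5.
From clues 1–5: Viktor → seat 1, Vera → seat 2.

Viktor, Vera, Ben, Zara, Carlos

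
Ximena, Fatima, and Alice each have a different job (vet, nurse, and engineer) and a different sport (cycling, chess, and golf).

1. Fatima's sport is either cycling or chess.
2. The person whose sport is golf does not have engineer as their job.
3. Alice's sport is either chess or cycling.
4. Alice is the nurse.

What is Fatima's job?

engineer

With clues 1–4, nurse and vet are impossible for Fatima's job.
That leaves engineer.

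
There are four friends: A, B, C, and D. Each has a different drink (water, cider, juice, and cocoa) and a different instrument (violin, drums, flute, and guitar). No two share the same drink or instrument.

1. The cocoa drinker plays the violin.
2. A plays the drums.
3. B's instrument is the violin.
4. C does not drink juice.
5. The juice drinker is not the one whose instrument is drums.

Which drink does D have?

With clues 1–3, cocoa is impossible for D's drink.
With clues 1–5, cider and water are impossible for D's drink.
That leaves juice.

juice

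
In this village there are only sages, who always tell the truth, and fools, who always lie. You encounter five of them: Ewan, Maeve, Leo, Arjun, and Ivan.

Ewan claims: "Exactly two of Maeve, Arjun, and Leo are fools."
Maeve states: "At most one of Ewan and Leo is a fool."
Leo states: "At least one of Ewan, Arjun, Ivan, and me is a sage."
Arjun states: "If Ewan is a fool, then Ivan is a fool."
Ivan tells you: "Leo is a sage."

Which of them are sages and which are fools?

Ewan: fool, Maeve: sage, Leo: sage, Arjun: fool, Ivan: sage

Consider Ewan. Suppose Ewan is a sage.
Then no assignment of the remaining roles makes every statement match its speaker's type — contradiction.
So Ewan is a fool.
Consider Maeve. Suppose Maeve is a fool.
Then no assignment of the remaining roles makes every statement match its speaker's type — contradiction.
So Maeve is a sage.
Consider Leo. Suppose Leo is a fool.
Then Maeve's statement comes out false, contradicting Maeve being a sage.
So Leo is a sage.
With that fixed, Ivan's statement is true, so Ivan is a sage.
With that fixed, Arjun's statement is false, so Arjun is a fool.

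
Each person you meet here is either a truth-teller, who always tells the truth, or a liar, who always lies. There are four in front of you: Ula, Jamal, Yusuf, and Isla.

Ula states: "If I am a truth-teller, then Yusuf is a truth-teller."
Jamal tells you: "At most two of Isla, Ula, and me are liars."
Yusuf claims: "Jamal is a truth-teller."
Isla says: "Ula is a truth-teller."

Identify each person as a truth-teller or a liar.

Consider Ula. Suppose Ula is a liar.
Then Ula's own statement would have to be false, but it can't be — contradiction.
So Ula is a truth-teller.
With that fixed, Jamal's statement is true, so Jamal is a truth-teller.
With that fixed, Yusuf's statement is true, so Yusuf is a truth-teller.
With that fixed, Isla's statement is true, so Isla is a truth-teller.

Ula: truth-teller, Jamal: truth-teller, Yusuf: truth-teller, Isla: truth-teller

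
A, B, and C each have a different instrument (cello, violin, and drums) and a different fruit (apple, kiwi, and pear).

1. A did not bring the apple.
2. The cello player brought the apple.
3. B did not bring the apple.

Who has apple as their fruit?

C

Clue 1 rules out A for the one with fruit apple.
With clues 1–3, B is impossible for the one with fruit apple.
That leaves C.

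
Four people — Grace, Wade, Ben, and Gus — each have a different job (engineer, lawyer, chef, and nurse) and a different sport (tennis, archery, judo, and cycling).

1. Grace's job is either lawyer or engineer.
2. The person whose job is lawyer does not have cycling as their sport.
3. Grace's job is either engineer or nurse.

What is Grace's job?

Clue 1 rules out chef and nurse for Grace's job.
With clues 1–3, lawyer is impossible for Grace's job.
That leaves engineer.

engineer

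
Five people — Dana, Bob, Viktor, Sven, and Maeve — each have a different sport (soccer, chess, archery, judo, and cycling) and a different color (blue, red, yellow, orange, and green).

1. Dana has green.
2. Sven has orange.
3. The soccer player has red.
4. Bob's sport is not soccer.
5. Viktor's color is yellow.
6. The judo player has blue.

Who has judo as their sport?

Bob

With clues 1–5, Maeve is impossible for the one with sport judo.
With clues 1–6, Dana, Sven, and Viktor are impossible for the one with sport judo.
That leaves Bob.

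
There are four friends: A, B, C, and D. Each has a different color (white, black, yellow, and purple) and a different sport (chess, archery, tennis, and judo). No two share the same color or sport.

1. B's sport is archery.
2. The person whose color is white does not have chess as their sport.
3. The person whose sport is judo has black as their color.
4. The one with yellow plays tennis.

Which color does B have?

With clues 1–3, black is impossible for B's color.
With clues 1–4, purple and yellow are impossible for B's color.
That leaves white.

white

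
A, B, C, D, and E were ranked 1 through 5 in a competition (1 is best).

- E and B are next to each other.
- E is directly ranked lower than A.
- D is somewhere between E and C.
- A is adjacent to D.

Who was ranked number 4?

E

With clues 1–2, A is ruled out for rank 4.
With clues 1–3, B and C are ruled out for rank 4.
With clues 1–4, D is ruled out for rank 4.
So rank 4 is E.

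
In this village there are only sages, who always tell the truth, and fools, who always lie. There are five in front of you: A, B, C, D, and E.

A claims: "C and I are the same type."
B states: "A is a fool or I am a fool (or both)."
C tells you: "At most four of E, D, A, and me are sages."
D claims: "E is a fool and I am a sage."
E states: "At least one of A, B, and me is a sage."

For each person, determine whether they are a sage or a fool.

Regardless of anyone's role, C's statement is true, so C is a sage.
Consider A. Suppose A is a sage.
Then whichever role B has, B's statement has the wrong truth value — contradiction.
So A is a fool.
With that fixed, B's statement is true, so B is a sage.
With that fixed, E's statement is true, so E is a sage.
With that fixed, D's statement is false, so D is a fool.

A: fool, B: sage, C: sage, D: fool, E: sage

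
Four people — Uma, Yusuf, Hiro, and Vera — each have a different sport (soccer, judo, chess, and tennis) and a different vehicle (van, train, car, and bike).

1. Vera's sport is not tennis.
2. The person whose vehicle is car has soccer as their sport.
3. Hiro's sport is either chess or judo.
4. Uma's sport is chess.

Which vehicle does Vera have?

car

With clues 1–4, bike, train, and van are impossible for Vera's vehicle.
That leaves car.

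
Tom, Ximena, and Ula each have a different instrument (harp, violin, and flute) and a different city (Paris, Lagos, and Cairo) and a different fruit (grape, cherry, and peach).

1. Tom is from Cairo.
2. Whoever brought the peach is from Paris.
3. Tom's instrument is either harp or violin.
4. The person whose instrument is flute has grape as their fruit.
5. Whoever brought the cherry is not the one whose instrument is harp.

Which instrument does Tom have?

violin

With clues 1–3, flute is impossible for Tom's instrument.
With clues 1–5, harp is impossible for Tom's instrument.
That leaves violin.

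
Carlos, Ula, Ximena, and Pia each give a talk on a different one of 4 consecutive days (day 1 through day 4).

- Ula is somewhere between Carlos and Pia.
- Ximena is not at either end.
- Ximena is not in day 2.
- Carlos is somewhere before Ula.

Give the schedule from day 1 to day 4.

Carlos, Ula, Ximena, Pia

From clue 1: Ula is in {2,3}.
From clues 1–2: Carlos is in {1,4}.
From clues 1–3: Ula → day 2, Ximena → day 3.
From clues 1–4: Carlos → day 1, Pia → day 4.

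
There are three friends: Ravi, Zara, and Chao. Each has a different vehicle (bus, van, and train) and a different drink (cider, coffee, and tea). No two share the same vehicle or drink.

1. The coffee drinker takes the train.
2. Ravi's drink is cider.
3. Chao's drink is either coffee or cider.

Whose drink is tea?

With clues 1–2, Ravi is impossible for the one with drink tea.
With clues 1–3, Chao is impossible for the one with drink tea.
That leaves Zara.

Zara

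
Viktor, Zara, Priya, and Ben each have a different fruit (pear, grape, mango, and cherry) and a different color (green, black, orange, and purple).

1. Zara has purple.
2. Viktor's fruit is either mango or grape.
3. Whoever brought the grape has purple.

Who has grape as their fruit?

Zara

With clues 1–3, Ben, Priya, and Viktor are impossible for the one with fruit grape.
That leaves Zara.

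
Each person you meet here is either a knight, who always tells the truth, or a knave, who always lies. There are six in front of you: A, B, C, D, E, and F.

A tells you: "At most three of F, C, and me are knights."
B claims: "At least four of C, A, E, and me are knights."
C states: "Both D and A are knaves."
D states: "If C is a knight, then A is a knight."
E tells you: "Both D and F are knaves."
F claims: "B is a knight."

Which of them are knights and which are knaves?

A: knight, B: knave, C: knave, D: knight, E: knave, F: knave

Regardless of anyone's role, A's statement is true, so A is a knight.
With that fixed, C's statement is false, so C is a knave.
With that fixed, D's statement is true, so D is a knight.
With that fixed, E's statement is false, so E is a knave.
With that fixed, B's statement is false, so B is a knave.
With that fixed, F's statement is false, so F is a knave.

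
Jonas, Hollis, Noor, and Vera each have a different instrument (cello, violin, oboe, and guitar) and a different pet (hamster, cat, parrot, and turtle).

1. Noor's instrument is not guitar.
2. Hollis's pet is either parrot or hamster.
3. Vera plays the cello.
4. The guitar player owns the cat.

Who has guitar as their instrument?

Clue 1 rules out Noor for the one with instrument guitar.
With clues 1–3, Vera is impossible for the one with instrument guitar.
With clues 1–4, Hollis is impossible for the one with instrument guitar.
That leaves Jonas.

Jonas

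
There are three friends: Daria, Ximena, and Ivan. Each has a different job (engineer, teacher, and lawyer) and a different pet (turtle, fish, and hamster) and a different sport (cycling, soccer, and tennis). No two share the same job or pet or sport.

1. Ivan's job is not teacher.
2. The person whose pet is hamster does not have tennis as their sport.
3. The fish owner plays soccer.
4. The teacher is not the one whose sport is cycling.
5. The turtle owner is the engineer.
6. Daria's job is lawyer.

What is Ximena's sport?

With clues 1–6, cycling and tennis are impossible for Ximena's sport.
That leaves soccer.

soccer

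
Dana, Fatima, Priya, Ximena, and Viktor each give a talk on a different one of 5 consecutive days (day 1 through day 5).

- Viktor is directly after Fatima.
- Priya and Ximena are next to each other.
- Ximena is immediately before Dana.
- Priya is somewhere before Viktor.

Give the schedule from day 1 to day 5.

Priya, Ximena, Dana, Fatima, Viktor

From clue 1: Fatima is in {1,2,3,4}.
From clues 1–2: Dana is in {1,3,5}.
From clues 1–3: Dana is in {3,5}.
From clues 1–4: Priya → day 1, Ximena → day 2, Dana → day 3, Fatima → day 4, Viktor → day 5.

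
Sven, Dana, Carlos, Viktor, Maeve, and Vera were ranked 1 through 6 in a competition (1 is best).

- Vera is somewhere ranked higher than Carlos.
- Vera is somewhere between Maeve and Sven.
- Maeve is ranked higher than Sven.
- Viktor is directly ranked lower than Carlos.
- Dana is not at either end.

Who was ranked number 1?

Maeve

With clue 1, Carlos is ruled out for rank 1.
With clues 1–2, Vera is ruled out for rank 1.
With clues 1–3, Sven is ruled out for rank 1.
With clues 1–4, Viktor is ruled out for rank 1.
With clues 1–5, Dana is ruled out for rank 1.
So rank 1 is Maeve.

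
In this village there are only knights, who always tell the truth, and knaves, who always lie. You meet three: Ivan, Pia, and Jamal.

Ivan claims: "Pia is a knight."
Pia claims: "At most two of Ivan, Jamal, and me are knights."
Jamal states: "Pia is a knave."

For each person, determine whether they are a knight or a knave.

Consider Ivan. Suppose Ivan is a knave.
Then no assignment of the remaining roles makes every statement match its speaker's type — contradiction.
So Ivan is a knight.
Consider Pia. Suppose Pia is a knave.
Then Ivan's statement comes out false, contradicting Ivan being a knight.
So Pia is a knight.
With that fixed, Jamal's statement is false, so Jamal is a knave.

Ivan: knight, Pia: knight, Jamal: knave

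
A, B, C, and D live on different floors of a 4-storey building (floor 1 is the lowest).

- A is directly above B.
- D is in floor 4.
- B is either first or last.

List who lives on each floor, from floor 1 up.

B, A, C, D

From clue 1: A is in {2,3,4}.
From clues 1–2: D → floor 4.
From clues 1–3: B → floor 1, A → floor 2, C → floor 3.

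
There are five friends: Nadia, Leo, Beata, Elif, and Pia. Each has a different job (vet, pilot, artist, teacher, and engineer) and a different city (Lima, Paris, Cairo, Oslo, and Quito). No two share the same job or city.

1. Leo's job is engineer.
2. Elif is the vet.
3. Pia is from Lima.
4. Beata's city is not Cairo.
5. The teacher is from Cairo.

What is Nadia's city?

With clues 1–3, Lima is impossible for Nadia's city.
With clues 1–5, Oslo, Paris, and Quito are impossible for Nadia's city.
That leaves Cairo.

Cairo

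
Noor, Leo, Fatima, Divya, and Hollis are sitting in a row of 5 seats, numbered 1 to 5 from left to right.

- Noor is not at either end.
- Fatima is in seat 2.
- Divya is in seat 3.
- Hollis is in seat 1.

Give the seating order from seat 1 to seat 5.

Hollis, Fatima, Divya, Noor, Leo

From clue 1: Noor is in {2,3,4}.
From clues 1–2: Fatima → seat 2.
From clues 1–3: Divya → seat 3, Noor → seat 4.
From clues 1–4: Hollis → seat 1, Leo → seat 5.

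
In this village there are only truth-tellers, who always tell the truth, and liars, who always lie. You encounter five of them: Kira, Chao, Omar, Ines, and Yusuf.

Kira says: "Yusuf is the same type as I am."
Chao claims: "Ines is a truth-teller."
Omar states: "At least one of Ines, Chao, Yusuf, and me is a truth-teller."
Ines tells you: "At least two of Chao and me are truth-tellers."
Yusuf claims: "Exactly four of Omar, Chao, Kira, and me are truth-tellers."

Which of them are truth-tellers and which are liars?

Kira: truth-teller, Chao: truth-teller, Omar: truth-teller, Ines: truth-teller, Yusuf: truth-teller

Consider Kira. Suppose Kira is a liar.
Then no assignment of the remaining roles makes every statement match its speaker's type — contradiction.
So Kira is a truth-teller.
Consider Chao. Suppose Chao is a liar.
Then no assignment of the remaining roles makes every statement match its speaker's type — contradiction.
So Chao is a truth-teller.
With that fixed, Omar's statement is true, so Omar is a truth-teller.
Consider Ines. Suppose Ines is a liar.
Then Chao's statement comes out false, contradicting Chao being a truth-teller.
So Ines is a truth-teller.
Consider Yusuf. Suppose Yusuf is a liar.
Then Kira's statement comes out false, contradicting Kira being a truth-teller.
So Yusuf is a truth-teller.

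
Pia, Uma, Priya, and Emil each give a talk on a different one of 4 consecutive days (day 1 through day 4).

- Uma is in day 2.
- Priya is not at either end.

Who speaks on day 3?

With clue 1, Uma is ruled out for day 3.
With clues 1–2, Emil and Pia are ruled out for day 3.
So day 3 is Priya.

Priya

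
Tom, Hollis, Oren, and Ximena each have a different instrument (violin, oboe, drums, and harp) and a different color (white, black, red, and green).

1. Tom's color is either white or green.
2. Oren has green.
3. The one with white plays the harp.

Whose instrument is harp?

Tom

With clues 1–3, Hollis, Oren, and Ximena are impossible for the one with instrument harp.
That leaves Tom.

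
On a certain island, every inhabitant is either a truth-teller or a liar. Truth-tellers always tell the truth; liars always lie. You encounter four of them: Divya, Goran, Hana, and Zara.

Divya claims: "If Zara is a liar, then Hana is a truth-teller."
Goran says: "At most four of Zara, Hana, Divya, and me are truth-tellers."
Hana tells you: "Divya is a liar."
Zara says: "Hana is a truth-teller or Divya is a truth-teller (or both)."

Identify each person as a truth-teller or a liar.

Divya: truth-teller, Goran: truth-teller, Hana: liar, Zara: truth-teller

Regardless of anyone's role, Goran's statement is true, so Goran is a truth-teller.
Consider Divya. Suppose Divya is a liar.
Then no assignment of the remaining roles makes every statement match its speaker's type — contradiction.
So Divya is a truth-teller.
With that fixed, Hana's statement is false, so Hana is a liar.
With that fixed, Zara's statement is true, so Zara is a truth-teller.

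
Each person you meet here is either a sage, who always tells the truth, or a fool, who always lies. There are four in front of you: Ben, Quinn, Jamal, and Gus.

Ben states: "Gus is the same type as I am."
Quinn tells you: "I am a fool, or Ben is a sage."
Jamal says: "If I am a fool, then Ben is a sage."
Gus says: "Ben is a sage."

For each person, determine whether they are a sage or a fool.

Consider Ben. Suppose Ben is a fool.
Then whichever role Quinn has, Quinn's statement has the wrong truth value — contradiction.
So Ben is a sage.
With that fixed, Quinn's statement is true, so Quinn is a sage.
With that fixed, Jamal's statement is true, so Jamal is a sage.
With that fixed, Gus's statement is true, so Gus is a sage.

Ben: sage, Quinn: sage, Jamal: sage, Gus: sage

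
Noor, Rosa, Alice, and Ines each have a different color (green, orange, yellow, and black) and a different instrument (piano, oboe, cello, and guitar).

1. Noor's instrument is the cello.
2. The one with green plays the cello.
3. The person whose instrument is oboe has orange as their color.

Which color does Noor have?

green

With clues 1–2, black, orange, and yellow are impossible for Noor's color.
That leaves green.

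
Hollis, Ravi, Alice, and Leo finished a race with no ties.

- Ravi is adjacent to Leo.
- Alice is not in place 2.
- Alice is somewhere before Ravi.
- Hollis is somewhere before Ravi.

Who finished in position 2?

Hollis

With clues 1–2, Alice is ruled out for place 2.
With clues 1–4, Leo and Ravi are ruled out for place 2.
So place 2 is Hollis.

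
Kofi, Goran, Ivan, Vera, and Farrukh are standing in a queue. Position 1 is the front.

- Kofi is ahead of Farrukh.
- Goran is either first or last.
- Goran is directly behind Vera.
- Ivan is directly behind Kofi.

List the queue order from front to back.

From clue 1: Kofi is in {1,2,3,4}.
From clues 1–2: Goran is in {1,5}.
From clues 1–3: Vera → position 4, Goran → position 5.
From clues 1–4: Kofi → position 1, Ivan → position 2, Farrukh → position 3.

Kofi, Ivan, Farrukh, Vera, Goran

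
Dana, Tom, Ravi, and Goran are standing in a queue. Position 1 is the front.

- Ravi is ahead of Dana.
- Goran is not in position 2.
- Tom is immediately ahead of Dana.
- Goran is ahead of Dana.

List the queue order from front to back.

Goran, Ravi, Tom, Dana

From clue 1: Dana is in {2,3,4}.
From clues 1–3: Dana is in {3,4}.
From clues 1–4: Goran → position 1, Ravi → position 2, Tom → position 3, Dana → position 4.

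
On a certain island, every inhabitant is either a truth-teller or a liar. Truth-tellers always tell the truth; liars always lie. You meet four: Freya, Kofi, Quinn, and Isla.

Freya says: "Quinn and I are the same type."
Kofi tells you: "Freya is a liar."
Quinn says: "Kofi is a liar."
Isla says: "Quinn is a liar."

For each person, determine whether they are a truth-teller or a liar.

Consider Freya. Suppose Freya is a liar.
Then no assignment of the remaining roles makes every statement match its speaker's type — contradiction.
So Freya is a truth-teller.
With that fixed, Kofi's statement is false, so Kofi is a liar.
With that fixed, Quinn's statement is true, so Quinn is a truth-teller.
With that fixed, Isla's statement is false, so Isla is a liar.

Freya: truth-teller, Kofi: liar, Quinn: truth-teller, Isla: liar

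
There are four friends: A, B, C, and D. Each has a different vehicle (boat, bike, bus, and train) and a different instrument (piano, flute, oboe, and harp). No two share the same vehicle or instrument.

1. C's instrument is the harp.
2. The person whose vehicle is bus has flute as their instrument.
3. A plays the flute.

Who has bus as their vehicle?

A

With clues 1–2, C is impossible for the one with vehicle bus.
With clues 1–3, B and D are impossible for the one with vehicle bus.
That leaves A.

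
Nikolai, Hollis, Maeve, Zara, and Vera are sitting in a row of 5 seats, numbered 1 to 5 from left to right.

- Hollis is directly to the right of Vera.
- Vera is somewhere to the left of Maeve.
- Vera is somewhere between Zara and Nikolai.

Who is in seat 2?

Vera

With clues 1–2, Maeve is ruled out for seat 2.
With clues 1–3, Hollis, Nikolai, and Zara are ruled out for seat 2.
So seat 2 is Vera.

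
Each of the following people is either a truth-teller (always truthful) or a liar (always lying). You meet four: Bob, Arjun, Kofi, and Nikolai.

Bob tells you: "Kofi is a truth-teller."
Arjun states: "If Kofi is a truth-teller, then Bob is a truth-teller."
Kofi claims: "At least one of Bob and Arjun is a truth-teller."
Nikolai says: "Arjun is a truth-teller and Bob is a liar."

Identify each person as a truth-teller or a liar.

Bob: truth-teller, Arjun: truth-teller, Kofi: truth-teller, Nikolai: liar

Consider Bob. Suppose Bob is a liar.
Then no assignment of the remaining roles makes every statement match its speaker's type — contradiction.
So Bob is a truth-teller.
With that fixed, Arjun's statement is true, so Arjun is a truth-teller.
With that fixed, Kofi's statement is true, so Kofi is a truth-teller.
With that fixed, Nikolai's statement is false, so Nikolai is a liar.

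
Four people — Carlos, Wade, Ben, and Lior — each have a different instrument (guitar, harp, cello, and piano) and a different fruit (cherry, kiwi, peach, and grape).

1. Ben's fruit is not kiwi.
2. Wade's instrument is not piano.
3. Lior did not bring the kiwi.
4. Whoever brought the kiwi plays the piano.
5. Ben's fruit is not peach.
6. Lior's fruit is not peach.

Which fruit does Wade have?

With clues 1–4, kiwi is impossible for Wade's fruit.
With clues 1–6, cherry and grape are impossible for Wade's fruit.
That leaves peach.

peach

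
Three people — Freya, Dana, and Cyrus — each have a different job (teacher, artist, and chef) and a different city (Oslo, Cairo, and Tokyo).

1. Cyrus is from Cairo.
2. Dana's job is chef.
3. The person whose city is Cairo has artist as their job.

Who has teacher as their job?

Freya

With clues 1–2, Dana is impossible for the one with job teacher.
With clues 1–3, Cyrus is impossible for the one with job teacher.
That leaves Freya.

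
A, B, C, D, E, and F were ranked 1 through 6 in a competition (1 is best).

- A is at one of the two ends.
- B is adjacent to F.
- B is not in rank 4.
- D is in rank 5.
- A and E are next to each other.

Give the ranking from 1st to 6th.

From clue 1: A is in {1,6}.
From clues 1–4: D → rank 5.
From clues 1–5: A → rank 1, E → rank 2, B → rank 3, F → rank 4, C → rank 6.

A, E, B, F, D, C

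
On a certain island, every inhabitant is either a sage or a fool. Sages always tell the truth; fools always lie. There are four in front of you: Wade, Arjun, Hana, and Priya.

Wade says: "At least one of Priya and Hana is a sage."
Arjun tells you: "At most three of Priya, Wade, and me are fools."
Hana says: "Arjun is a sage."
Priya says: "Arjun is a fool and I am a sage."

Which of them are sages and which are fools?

Wade: sage, Arjun: sage, Hana: sage, Priya: fool

Regardless of anyone's role, Arjun's statement is true, so Arjun is a sage.
With that fixed, Hana's statement is true, so Hana is a sage.
With that fixed, Priya's statement is false, so Priya is a fool.
With that fixed, Wade's statement is true, so Wade is a sage.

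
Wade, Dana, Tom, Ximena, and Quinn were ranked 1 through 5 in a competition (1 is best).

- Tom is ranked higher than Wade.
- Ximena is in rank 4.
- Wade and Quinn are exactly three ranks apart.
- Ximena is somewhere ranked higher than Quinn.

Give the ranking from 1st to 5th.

Tom, Wade, Dana, Ximena, Quinn

From clue 1: Wade is in {2,3,4,5}.
From clues 1–2: Ximena → rank 4.
From clues 1–3: Wade is in {2,5}.
From clues 1–4: Tom → rank 1, Wade → rank 2, Dana → rank 3, Quinn → rank 5.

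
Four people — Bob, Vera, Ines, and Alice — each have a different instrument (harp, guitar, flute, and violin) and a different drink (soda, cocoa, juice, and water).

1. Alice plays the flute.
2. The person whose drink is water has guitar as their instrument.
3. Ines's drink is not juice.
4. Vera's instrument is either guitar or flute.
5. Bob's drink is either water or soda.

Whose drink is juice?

Alice

With clues 1–3, Ines is impossible for the one with drink juice.
With clues 1–4, Vera is impossible for the one with drink juice.
With clues 1–5, Bob is impossible for the one with drink juice.
That leaves Alice.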